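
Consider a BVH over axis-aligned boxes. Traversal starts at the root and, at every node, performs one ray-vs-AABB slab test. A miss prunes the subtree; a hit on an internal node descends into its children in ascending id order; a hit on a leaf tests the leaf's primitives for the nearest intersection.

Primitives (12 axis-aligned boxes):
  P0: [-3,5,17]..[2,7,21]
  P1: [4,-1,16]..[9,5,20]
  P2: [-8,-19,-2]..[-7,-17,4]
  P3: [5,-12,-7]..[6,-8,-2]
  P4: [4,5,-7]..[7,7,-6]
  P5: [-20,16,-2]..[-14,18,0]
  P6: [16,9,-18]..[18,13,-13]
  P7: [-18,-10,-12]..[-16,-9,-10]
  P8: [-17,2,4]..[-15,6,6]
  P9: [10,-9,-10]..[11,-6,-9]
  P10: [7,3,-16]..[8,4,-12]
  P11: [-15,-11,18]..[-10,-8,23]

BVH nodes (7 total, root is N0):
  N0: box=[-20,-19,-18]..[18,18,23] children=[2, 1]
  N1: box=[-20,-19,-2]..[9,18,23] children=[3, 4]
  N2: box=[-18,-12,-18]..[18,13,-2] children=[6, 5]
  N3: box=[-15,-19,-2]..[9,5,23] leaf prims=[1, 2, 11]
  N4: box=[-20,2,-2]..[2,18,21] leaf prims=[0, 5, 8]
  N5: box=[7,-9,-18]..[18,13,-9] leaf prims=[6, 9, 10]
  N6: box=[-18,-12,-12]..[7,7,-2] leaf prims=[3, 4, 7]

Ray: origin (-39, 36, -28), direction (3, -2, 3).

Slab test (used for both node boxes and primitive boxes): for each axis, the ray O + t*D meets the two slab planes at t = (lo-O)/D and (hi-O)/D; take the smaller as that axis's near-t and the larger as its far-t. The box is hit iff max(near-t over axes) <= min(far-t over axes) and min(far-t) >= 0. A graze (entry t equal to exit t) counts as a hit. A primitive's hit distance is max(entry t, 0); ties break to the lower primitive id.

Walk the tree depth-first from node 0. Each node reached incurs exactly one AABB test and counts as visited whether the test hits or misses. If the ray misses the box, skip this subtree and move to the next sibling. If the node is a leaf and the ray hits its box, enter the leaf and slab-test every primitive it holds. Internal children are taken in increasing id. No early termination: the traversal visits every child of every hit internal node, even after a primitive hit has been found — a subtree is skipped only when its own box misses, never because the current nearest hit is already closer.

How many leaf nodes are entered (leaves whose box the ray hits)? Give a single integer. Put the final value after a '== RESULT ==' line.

Trace the traversal:
N0 x:[19/3,19] y:[9,55/2] z:[10/3,17] -> hit [9,17], descend [1, 2]
  N1 x:[19/3,16] y:[9,55/2] z:[26/3,17] -> hit [9,16], descend [3, 4]
    N3 x:[8,16] y:[31/2,55/2] z:[26/3,17] -> hit [31/2,16] leaf, test {P1@t=31/2, P2(miss), P11(miss)}
    N4 x:[19/3,41/3] y:[9,17] z:[26/3,49/3] -> hit [9,41/3] leaf, test {P0(miss), P5(miss), P8(miss)}
  N2 x:[7,19] y:[23/2,24] z:[10/3,26/3] -> miss, prune

Visited [0, 1, 3, 4, 2]. Tests: 5 box, 2 leaf. Nearest: P1.

== RESULT ==
2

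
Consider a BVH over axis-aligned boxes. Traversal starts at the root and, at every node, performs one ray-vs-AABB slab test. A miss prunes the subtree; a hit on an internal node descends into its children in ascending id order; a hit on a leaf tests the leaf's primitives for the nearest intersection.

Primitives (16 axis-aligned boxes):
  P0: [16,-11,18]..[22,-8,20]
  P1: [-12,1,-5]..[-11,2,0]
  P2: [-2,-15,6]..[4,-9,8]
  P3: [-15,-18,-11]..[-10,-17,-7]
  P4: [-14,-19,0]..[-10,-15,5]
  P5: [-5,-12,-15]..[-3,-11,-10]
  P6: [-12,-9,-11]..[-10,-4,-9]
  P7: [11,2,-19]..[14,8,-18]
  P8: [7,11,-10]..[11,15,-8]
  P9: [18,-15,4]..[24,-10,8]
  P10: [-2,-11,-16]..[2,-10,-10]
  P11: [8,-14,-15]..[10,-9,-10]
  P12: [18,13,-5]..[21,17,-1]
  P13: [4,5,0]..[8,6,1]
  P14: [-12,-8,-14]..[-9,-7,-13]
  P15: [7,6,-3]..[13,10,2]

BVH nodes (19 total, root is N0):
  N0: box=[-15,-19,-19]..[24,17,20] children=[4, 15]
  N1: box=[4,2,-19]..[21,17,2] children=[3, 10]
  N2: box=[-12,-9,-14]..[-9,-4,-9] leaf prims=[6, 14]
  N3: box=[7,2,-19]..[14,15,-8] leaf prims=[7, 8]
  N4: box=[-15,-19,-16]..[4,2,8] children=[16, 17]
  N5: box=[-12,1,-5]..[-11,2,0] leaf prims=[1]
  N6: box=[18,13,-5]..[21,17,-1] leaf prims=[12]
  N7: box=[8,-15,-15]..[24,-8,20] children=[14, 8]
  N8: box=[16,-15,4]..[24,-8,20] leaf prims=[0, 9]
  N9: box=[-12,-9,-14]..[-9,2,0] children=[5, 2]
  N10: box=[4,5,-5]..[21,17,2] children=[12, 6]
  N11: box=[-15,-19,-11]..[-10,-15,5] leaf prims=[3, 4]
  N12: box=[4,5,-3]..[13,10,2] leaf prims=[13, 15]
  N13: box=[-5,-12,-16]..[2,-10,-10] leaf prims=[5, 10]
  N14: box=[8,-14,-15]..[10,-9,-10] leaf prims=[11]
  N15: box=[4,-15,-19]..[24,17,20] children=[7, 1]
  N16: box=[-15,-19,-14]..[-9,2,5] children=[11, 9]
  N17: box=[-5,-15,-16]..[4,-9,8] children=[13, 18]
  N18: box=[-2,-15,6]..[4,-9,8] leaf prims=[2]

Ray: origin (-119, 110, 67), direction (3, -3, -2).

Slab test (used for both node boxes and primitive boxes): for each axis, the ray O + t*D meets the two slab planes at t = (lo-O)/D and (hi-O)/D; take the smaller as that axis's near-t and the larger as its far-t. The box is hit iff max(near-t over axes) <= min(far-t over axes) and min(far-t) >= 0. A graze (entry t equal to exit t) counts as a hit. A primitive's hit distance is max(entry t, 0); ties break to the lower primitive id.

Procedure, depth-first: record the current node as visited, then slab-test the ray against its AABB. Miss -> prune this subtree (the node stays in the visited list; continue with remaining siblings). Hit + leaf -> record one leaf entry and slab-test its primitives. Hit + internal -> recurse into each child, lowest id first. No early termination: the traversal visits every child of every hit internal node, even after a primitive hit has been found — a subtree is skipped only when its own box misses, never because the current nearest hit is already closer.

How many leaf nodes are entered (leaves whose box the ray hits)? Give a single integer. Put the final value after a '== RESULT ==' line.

Traverse from the root:
N0 x:[104/3,143/3] y:[31,43] z:[47/2,43] -> hit [104/3,43], descend [4, 15]
  N4 x:[104/3,41] y:[36,43] z:[59/2,83/2] -> hit [36,41], descend [16, 17]
    N16 x:[104/3,110/3] y:[36,43] z:[31,81/2] -> hit [36,110/3], descend [9, 11]
      N9 x:[107/3,110/3] y:[36,119/3] z:[67/2,81/2] -> hit [36,110/3], descend [2, 5]
        N2 x:[107/3,110/3] y:[38,119/3] z:[38,81/2] -> miss, prune
        N5 x:[107/3,36] y:[36,109/3] z:[67/2,36] -> hit [36,36] leaf, test {P1@t=36}
      N11 x:[104/3,109/3] y:[125/3,43] z:[31,39] -> miss, prune
    N17 x:[38,41] y:[119/3,125/3] z:[59/2,83/2] -> hit [119/3,41], descend [13, 18]
      N13 x:[38,121/3] y:[40,122/3] z:[77/2,83/2] -> hit [40,121/3] leaf, test {P5(miss), P10@t=40}
      N18 x:[39,41] y:[119/3,125/3] z:[59/2,61/2] -> miss, prune
  N15 x:[41,143/3] y:[31,125/3] z:[47/2,43] -> hit [41,125/3], descend [1, 7]
    N1 x:[41,140/3] y:[31,36] z:[65/2,43] -> miss, prune
    N7 x:[127/3,143/3] y:[118/3,125/3] z:[47/2,41] -> miss, prune

order=[0, 4, 16, 9, 2, 5, 11, 17, 13, 18, 15, 1, 7]  |boxes|=13  |leaves|=2  hit=P1

== RESULT ==
2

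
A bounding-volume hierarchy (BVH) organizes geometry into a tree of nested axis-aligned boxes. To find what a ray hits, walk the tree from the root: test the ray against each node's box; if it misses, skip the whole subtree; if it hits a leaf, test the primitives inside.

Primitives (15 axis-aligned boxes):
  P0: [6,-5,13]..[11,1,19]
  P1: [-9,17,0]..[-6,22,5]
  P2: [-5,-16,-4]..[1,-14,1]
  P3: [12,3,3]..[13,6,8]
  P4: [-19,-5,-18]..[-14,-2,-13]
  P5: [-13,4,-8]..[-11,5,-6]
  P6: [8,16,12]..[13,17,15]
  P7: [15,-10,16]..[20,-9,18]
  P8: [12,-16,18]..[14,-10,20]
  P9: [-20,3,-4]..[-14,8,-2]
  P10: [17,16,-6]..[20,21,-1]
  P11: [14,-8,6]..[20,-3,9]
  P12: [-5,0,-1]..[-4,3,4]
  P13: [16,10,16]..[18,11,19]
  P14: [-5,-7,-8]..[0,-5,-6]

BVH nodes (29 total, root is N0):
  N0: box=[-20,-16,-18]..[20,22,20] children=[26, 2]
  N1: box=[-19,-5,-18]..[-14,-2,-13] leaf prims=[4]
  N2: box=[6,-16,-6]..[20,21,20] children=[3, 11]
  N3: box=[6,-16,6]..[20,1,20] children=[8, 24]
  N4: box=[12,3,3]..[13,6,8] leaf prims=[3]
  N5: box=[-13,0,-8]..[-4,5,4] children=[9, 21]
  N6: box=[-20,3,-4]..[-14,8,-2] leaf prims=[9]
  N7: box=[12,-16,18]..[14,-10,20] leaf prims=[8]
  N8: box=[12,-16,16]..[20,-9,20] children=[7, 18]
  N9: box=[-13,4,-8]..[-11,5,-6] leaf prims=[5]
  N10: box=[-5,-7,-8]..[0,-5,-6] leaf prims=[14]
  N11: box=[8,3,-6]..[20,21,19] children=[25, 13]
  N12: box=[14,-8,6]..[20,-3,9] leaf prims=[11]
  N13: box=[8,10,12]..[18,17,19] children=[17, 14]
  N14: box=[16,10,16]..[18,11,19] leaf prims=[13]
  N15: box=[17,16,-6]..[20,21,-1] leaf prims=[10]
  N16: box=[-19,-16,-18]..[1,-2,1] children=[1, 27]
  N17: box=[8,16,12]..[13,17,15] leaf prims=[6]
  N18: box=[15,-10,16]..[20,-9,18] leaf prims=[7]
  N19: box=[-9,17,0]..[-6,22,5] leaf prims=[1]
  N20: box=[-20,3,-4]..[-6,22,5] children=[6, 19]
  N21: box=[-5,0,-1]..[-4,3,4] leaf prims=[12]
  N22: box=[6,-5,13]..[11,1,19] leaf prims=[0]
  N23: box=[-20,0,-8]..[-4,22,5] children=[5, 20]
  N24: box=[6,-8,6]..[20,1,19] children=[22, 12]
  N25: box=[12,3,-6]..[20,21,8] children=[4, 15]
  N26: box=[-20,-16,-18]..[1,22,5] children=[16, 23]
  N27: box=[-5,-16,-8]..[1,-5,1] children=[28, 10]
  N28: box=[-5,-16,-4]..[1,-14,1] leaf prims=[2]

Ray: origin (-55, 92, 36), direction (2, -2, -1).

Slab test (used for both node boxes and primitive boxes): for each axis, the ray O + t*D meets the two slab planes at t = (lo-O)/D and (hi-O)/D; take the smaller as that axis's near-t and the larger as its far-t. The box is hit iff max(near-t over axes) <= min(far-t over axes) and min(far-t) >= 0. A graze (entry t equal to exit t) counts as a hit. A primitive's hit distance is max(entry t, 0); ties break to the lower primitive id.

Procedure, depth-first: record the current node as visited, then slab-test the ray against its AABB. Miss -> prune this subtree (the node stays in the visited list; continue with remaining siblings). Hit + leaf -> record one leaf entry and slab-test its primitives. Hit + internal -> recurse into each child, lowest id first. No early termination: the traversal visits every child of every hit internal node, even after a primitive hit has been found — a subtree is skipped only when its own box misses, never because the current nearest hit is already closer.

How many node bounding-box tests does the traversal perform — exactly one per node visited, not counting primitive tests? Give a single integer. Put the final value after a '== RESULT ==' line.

Trace the traversal:
N0 x:[35/2,75/2] y:[35,54] z:[16,54] -> hit [35,75/2], descend [2, 26]
  N2 x:[61/2,75/2] y:[71/2,54] z:[16,42] -> hit [71/2,75/2], descend [3, 11]
    N3 x:[61/2,75/2] y:[91/2,54] z:[16,30] -> miss, prune
    N11 x:[63/2,75/2] y:[71/2,89/2] z:[17,42] -> hit [71/2,75/2], descend [13, 25]
      N13 x:[63/2,73/2] y:[75/2,41] z:[17,24] -> miss, prune
      N25 x:[67/2,75/2] y:[71/2,89/2] z:[28,42] -> hit [71/2,75/2], descend [4, 15]
        N4 x:[67/2,34] y:[43,89/2] z:[28,33] -> miss, prune
        N15 x:[36,75/2] y:[71/2,38] z:[37,42] -> hit [37,75/2] leaf, test {P10@t=37}
  N26 x:[35/2,28] y:[35,54] z:[31,54] -> miss, prune

9 AABB tests over nodes [0, 2, 3, 11, 13, 25, 4, 15, 26]; 1 leaf entered; closest P10.

== RESULT ==
9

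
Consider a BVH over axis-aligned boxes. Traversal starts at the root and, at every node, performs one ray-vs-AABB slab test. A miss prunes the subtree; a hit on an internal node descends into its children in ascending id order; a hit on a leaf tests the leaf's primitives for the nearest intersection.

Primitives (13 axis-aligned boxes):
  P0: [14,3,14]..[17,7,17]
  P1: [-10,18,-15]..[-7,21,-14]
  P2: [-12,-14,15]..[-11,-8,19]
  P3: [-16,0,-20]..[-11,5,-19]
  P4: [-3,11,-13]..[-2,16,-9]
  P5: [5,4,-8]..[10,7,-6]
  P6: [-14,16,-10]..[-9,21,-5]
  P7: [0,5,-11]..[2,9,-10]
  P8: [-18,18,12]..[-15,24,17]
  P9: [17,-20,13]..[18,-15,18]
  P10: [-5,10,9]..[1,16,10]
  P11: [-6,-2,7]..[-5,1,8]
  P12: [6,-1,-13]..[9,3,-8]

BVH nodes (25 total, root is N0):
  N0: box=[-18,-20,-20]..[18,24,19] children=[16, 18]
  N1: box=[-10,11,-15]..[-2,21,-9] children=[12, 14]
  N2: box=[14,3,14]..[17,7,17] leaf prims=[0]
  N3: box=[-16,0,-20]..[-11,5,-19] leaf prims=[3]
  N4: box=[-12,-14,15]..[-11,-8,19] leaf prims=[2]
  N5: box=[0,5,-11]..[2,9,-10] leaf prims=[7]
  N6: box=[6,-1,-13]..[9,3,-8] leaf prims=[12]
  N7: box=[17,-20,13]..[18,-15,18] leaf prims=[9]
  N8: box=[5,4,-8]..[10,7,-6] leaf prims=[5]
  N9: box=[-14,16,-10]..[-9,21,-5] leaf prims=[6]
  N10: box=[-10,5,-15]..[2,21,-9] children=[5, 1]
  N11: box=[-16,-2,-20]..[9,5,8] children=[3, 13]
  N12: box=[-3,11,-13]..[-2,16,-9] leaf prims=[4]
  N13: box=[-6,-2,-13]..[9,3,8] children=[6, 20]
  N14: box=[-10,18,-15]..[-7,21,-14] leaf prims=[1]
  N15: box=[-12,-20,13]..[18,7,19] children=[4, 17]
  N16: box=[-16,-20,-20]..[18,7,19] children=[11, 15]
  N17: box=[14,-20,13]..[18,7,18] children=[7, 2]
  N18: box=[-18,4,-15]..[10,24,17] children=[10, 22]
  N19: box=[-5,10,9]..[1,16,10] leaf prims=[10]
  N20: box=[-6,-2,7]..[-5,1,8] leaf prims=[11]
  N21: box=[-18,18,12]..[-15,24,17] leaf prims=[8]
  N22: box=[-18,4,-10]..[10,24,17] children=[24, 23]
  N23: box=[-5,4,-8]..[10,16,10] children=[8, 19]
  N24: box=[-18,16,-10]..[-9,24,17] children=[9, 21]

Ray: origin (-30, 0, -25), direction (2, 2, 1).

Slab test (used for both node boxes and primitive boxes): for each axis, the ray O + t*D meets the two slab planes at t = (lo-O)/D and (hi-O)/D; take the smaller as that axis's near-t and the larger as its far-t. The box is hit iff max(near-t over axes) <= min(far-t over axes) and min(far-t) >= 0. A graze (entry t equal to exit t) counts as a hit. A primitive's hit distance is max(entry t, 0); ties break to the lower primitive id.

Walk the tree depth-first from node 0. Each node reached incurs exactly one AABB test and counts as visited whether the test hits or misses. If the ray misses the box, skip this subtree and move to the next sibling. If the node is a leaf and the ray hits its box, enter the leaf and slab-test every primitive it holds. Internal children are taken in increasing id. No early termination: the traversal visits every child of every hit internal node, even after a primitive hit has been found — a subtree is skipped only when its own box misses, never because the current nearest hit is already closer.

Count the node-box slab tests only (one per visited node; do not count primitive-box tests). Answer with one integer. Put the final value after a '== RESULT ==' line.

Trace the traversal:
N0 x:[6,24] y:[-10,12] z:[5,44] -> hit [6,12], descend [16, 18]
  N16 x:[7,24] y:[-10,7/2] z:[5,44] -> miss, prune
  N18 x:[6,20] y:[2,12] z:[10,42] -> hit [10,12], descend [10, 22]
    N10 x:[10,16] y:[5/2,21/2] z:[10,16] -> hit [10,21/2], descend [1, 5]
      N1 x:[10,14] y:[11/2,21/2] z:[10,16] -> hit [10,21/2], descend [12, 14]
        N12 x:[27/2,14] y:[11/2,8] z:[12,16] -> miss, prune
        N14 x:[10,23/2] y:[9,21/2] z:[10,11] -> hit [10,21/2] leaf, test {P1@t=10}
      N5 x:[15,16] y:[5/2,9/2] z:[14,15] -> miss, prune
    N22 x:[6,20] y:[2,12] z:[15,42] -> miss, prune

Visited [0, 16, 18, 10, 1, 12, 14, 5, 22]. Tests: 9 box, 1 leaf. Nearest: P1.

== RESULT ==
9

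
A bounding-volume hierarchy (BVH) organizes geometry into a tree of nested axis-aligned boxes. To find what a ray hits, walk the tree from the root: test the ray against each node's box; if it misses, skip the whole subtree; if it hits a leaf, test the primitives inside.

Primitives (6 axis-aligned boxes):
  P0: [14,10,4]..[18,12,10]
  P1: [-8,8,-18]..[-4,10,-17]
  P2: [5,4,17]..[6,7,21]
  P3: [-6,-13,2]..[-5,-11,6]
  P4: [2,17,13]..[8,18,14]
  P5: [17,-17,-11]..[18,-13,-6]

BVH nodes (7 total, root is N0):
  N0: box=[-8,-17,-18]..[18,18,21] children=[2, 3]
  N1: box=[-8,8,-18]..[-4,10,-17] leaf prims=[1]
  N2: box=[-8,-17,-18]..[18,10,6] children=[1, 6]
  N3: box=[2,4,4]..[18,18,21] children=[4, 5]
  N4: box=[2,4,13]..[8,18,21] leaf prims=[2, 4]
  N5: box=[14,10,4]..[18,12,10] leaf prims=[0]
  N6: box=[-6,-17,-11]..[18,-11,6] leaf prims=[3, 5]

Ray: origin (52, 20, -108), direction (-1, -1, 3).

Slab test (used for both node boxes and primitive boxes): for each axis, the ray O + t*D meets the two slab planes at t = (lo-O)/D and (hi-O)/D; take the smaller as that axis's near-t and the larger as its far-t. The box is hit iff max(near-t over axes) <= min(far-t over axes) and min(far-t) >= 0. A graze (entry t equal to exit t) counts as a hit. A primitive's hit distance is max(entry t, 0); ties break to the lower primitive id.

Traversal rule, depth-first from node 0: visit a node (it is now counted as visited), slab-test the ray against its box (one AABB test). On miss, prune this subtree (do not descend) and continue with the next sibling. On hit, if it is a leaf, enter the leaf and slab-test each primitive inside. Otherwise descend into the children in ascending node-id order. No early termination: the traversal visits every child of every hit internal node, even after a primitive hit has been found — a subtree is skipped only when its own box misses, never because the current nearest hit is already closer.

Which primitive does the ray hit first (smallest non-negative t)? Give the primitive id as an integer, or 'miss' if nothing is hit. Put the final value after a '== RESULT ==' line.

Trace the traversal:
N0 x:[34,60] y:[2,37] z:[30,43] -> hit [34,37], descend [2, 3]
  N2 x:[34,60] y:[10,37] z:[30,38] -> hit [34,37], descend [1, 6]
    N1 x:[56,60] y:[10,12] z:[30,91/3] -> miss, prune
    N6 x:[34,58] y:[31,37] z:[97/3,38] -> hit [34,37] leaf, test {P3(miss), P5@t=34}
  N3 x:[34,50] y:[2,16] z:[112/3,43] -> miss, prune

order=[0, 2, 1, 6, 3]  |boxes|=5  |leaves|=1  hit=P5

== RESULT ==
5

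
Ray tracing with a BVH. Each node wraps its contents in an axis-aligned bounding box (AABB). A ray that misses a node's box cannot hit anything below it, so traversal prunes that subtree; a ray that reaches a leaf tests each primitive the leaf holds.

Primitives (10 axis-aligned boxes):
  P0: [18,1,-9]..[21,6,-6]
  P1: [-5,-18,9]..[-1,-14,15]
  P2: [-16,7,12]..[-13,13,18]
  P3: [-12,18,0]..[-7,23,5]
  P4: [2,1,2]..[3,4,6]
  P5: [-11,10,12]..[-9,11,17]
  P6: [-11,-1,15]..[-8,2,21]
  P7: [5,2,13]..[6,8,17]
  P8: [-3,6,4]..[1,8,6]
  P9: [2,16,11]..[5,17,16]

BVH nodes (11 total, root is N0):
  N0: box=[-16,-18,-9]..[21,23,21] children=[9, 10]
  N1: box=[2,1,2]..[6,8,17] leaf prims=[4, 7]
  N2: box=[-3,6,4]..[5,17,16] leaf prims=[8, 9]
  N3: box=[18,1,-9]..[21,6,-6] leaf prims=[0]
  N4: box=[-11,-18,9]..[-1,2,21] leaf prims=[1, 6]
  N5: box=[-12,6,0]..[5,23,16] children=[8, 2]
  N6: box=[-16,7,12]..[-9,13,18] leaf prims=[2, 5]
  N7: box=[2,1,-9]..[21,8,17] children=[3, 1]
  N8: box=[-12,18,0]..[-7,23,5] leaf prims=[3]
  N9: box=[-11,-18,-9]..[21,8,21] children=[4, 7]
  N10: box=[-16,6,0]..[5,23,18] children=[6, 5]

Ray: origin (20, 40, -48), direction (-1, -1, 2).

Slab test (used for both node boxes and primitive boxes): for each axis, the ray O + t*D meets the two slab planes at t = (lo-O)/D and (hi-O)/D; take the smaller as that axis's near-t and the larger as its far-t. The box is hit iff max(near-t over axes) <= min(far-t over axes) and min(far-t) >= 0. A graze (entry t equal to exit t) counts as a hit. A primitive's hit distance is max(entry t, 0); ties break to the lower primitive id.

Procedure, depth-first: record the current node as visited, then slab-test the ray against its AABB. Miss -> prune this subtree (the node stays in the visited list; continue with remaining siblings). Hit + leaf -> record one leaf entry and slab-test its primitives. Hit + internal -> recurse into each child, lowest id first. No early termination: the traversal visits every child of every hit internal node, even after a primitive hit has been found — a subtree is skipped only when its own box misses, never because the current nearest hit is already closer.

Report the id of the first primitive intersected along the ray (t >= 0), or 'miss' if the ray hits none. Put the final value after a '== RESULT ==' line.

Trace the traversal:
N0 x:[-1,36] y:[17,58] z:[39/2,69/2] -> hit [39/2,69/2], descend [9, 10]
  N9 x:[-1,31] y:[32,58] z:[39/2,69/2] -> miss, prune
  N10 x:[15,36] y:[17,34] z:[24,33] -> hit [24,33], descend [5, 6]
    N5 x:[15,32] y:[17,34] z:[24,32] -> hit [24,32], descend [2, 8]
      N2 x:[15,23] y:[23,34] z:[26,32] -> miss, prune
      N8 x:[27,32] y:[17,22] z:[24,53/2] -> miss, prune
    N6 x:[29,36] y:[27,33] z:[30,33] -> hit [30,33] leaf, test {P2@t=33, P5@t=30}

order=[0, 9, 10, 5, 2, 8, 6]  |boxes|=7  |leaves|=1  hit=P5

== RESULT ==
5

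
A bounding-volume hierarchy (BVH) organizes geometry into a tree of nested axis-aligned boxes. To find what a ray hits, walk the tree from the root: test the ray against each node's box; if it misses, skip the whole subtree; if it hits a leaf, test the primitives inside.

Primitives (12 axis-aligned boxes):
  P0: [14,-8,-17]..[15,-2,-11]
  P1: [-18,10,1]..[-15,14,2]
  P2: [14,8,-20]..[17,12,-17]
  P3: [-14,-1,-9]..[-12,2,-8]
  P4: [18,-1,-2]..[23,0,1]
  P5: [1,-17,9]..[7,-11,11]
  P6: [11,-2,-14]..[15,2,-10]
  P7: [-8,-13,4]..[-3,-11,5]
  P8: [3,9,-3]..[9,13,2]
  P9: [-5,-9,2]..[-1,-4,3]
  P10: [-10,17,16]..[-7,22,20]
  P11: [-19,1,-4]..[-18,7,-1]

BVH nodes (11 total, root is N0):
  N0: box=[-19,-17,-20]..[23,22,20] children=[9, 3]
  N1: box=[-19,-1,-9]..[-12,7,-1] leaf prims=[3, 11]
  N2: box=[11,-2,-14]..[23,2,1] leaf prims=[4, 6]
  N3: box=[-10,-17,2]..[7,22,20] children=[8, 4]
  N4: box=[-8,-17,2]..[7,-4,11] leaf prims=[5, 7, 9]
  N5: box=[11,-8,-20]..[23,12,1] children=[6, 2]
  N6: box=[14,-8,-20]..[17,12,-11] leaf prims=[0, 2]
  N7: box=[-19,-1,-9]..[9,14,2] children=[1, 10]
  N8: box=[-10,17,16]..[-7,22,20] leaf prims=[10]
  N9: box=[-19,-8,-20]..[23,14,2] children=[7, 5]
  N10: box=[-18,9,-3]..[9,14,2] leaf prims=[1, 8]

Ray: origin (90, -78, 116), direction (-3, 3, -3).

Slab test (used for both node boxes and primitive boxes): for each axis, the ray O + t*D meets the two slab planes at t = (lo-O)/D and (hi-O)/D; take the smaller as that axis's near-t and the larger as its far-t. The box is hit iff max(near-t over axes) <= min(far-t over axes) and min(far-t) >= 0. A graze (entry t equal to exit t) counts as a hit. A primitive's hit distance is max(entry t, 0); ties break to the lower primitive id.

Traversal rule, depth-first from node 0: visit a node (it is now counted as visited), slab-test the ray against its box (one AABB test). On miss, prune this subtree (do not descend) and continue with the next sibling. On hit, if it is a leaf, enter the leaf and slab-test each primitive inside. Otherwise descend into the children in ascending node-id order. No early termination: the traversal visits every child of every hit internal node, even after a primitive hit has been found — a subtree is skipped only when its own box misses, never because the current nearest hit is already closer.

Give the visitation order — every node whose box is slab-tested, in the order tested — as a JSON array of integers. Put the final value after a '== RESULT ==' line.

Trace the traversal:
N0 x:[67/3,109/3] y:[61/3,100/3] z:[32,136/3] -> hit [32,100/3], descend [3, 9]
  N3 x:[83/3,100/3] y:[61/3,100/3] z:[32,38] -> hit [32,100/3], descend [4, 8]
    N4 x:[83/3,98/3] y:[61/3,74/3] z:[35,38] -> miss, prune
    N8 x:[97/3,100/3] y:[95/3,100/3] z:[32,100/3] -> hit [97/3,100/3] leaf, test {P10@t=97/3}
  N9 x:[67/3,109/3] y:[70/3,92/3] z:[38,136/3] -> miss, prune

order=[0, 3, 4, 8, 9]  |boxes|=5  |leaves|=1  hit=P10

== RESULT ==
[0, 3, 4, 8, 9]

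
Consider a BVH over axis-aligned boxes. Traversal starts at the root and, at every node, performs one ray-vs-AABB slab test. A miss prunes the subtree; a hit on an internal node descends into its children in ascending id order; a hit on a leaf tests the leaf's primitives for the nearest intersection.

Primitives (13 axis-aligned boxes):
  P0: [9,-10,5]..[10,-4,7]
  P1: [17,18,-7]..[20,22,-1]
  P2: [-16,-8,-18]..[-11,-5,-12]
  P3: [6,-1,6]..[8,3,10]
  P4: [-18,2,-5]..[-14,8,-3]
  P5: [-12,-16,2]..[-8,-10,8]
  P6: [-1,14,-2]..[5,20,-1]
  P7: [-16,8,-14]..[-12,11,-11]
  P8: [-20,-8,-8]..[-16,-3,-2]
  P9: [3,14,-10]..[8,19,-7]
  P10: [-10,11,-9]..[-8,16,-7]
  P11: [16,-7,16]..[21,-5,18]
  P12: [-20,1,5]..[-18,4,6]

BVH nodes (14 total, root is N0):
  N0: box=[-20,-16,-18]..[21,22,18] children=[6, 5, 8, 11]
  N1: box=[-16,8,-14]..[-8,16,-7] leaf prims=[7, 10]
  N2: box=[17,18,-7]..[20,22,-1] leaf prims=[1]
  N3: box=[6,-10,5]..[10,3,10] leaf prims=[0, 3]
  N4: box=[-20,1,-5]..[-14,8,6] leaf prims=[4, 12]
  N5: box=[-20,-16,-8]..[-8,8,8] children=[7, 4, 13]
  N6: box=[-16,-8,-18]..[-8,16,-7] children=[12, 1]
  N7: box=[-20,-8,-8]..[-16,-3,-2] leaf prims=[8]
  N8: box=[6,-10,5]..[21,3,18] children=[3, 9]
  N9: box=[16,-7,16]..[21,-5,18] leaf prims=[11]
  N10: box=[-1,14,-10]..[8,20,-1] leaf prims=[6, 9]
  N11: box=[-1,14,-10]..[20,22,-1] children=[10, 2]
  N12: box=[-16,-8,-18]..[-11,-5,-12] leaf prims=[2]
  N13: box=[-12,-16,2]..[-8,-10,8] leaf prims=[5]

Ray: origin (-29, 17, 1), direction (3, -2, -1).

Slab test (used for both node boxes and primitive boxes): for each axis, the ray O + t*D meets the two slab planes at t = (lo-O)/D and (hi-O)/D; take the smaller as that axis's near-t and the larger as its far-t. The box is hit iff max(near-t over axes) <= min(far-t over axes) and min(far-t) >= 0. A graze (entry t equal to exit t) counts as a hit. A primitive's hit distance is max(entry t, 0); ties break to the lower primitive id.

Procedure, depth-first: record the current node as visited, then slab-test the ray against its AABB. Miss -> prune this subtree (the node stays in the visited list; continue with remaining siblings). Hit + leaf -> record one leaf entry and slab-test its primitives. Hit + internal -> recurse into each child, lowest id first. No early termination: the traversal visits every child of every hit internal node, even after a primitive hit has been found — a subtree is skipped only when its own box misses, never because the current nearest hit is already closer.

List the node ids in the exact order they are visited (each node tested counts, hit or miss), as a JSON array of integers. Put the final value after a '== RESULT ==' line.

Traverse from the root:
N0 x:[3,50/3] y:[-5/2,33/2] z:[-17,19] -> hit [3,33/2], descend [5, 6, 8, 11]
  N5 x:[3,7] y:[9/2,33/2] z:[-7,9] -> hit [9/2,7], descend [4, 7, 13]
    N4 x:[3,5] y:[9/2,8] z:[-5,6] -> hit [9/2,5] leaf, test {P4@t=9/2, P12(miss)}
    N7 x:[3,13/3] y:[10,25/2] z:[3,9] -> miss, prune
    N13 x:[17/3,7] y:[27/2,33/2] z:[-7,-1] -> miss, prune
  N6 x:[13/3,7] y:[1/2,25/2] z:[8,19] -> miss, prune
  N8 x:[35/3,50/3] y:[7,27/2] z:[-17,-4] -> miss, prune
  N11 x:[28/3,49/3] y:[-5/2,3/2] z:[2,11] -> miss, prune

Visited [0, 5, 4, 7, 13, 6, 8, 11]. Tests: 8 box, 1 leaf. Nearest: P4.

== RESULT ==
[0, 5, 4, 7, 13, 6, 8, 11]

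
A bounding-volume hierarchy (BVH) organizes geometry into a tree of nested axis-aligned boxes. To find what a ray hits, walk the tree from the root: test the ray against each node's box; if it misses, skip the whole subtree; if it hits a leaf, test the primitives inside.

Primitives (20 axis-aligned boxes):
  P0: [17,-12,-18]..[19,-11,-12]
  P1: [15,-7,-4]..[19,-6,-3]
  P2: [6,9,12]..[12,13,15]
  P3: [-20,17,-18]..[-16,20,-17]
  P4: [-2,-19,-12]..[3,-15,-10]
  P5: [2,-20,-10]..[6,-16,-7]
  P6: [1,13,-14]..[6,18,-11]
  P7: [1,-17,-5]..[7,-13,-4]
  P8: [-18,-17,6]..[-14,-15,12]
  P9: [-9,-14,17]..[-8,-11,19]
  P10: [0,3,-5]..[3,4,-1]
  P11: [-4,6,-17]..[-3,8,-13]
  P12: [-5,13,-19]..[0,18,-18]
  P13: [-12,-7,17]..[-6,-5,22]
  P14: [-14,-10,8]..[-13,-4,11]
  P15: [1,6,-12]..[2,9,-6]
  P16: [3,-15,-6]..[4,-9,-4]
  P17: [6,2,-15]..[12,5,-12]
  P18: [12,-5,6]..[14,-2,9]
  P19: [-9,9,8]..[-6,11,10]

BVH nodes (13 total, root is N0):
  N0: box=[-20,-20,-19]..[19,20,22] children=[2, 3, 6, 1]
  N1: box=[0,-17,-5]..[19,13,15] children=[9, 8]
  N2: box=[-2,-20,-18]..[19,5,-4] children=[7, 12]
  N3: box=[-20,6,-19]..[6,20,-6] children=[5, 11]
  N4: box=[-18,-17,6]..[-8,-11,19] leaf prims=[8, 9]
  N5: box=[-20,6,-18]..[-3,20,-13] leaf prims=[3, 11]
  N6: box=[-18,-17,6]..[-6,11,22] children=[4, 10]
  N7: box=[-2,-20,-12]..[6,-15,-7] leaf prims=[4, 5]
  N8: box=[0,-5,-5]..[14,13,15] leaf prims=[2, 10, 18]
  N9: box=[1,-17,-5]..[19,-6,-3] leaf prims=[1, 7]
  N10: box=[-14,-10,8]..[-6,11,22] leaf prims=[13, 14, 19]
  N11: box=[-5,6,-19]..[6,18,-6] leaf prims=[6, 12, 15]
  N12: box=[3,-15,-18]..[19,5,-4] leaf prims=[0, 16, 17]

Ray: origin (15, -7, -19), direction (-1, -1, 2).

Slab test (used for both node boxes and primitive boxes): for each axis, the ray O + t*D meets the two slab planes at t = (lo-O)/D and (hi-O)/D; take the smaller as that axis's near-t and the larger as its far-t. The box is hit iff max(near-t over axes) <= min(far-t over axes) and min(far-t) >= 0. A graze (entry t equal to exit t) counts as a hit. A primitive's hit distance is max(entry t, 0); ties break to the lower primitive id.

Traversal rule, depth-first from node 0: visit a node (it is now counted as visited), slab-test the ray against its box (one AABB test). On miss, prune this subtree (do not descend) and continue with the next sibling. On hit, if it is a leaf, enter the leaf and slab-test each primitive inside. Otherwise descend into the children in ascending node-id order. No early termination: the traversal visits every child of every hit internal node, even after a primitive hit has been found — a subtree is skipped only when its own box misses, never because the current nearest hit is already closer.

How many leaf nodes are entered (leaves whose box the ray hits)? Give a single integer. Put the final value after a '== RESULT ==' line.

Walk:
N0 x:[-4,35] y:[-27,13] z:[0,41/2] -> hit [0,13], descend [1, 2, 3, 6]
  N1 x:[-4,15] y:[-20,10] z:[7,17] -> hit [7,10], descend [8, 9]
    N8 x:[1,15] y:[-20,-2] z:[7,17] -> miss, prune
    N9 x:[-4,14] y:[-1,10] z:[7,8] -> hit [7,8] leaf, test {P1(miss), P7(miss)}
  N2 x:[-4,17] y:[-12,13] z:[1/2,15/2] -> hit [1/2,15/2], descend [7, 12]
    N7 x:[9,17] y:[8,13] z:[7/2,6] -> miss, prune
    N12 x:[-4,12] y:[-12,8] z:[1/2,15/2] -> hit [1/2,15/2] leaf, test {P0(miss), P16(miss), P17(miss)}
  N3 x:[9,35] y:[-27,-13] z:[0,13/2] -> miss, prune
  N6 x:[21,33] y:[-18,10] z:[25/2,41/2] -> miss, prune

Summary -> nodes [0, 1, 8, 9, 2, 7, 12, 3, 6]; box-tests=9; leaf-entries=2; first=miss

== RESULT ==
2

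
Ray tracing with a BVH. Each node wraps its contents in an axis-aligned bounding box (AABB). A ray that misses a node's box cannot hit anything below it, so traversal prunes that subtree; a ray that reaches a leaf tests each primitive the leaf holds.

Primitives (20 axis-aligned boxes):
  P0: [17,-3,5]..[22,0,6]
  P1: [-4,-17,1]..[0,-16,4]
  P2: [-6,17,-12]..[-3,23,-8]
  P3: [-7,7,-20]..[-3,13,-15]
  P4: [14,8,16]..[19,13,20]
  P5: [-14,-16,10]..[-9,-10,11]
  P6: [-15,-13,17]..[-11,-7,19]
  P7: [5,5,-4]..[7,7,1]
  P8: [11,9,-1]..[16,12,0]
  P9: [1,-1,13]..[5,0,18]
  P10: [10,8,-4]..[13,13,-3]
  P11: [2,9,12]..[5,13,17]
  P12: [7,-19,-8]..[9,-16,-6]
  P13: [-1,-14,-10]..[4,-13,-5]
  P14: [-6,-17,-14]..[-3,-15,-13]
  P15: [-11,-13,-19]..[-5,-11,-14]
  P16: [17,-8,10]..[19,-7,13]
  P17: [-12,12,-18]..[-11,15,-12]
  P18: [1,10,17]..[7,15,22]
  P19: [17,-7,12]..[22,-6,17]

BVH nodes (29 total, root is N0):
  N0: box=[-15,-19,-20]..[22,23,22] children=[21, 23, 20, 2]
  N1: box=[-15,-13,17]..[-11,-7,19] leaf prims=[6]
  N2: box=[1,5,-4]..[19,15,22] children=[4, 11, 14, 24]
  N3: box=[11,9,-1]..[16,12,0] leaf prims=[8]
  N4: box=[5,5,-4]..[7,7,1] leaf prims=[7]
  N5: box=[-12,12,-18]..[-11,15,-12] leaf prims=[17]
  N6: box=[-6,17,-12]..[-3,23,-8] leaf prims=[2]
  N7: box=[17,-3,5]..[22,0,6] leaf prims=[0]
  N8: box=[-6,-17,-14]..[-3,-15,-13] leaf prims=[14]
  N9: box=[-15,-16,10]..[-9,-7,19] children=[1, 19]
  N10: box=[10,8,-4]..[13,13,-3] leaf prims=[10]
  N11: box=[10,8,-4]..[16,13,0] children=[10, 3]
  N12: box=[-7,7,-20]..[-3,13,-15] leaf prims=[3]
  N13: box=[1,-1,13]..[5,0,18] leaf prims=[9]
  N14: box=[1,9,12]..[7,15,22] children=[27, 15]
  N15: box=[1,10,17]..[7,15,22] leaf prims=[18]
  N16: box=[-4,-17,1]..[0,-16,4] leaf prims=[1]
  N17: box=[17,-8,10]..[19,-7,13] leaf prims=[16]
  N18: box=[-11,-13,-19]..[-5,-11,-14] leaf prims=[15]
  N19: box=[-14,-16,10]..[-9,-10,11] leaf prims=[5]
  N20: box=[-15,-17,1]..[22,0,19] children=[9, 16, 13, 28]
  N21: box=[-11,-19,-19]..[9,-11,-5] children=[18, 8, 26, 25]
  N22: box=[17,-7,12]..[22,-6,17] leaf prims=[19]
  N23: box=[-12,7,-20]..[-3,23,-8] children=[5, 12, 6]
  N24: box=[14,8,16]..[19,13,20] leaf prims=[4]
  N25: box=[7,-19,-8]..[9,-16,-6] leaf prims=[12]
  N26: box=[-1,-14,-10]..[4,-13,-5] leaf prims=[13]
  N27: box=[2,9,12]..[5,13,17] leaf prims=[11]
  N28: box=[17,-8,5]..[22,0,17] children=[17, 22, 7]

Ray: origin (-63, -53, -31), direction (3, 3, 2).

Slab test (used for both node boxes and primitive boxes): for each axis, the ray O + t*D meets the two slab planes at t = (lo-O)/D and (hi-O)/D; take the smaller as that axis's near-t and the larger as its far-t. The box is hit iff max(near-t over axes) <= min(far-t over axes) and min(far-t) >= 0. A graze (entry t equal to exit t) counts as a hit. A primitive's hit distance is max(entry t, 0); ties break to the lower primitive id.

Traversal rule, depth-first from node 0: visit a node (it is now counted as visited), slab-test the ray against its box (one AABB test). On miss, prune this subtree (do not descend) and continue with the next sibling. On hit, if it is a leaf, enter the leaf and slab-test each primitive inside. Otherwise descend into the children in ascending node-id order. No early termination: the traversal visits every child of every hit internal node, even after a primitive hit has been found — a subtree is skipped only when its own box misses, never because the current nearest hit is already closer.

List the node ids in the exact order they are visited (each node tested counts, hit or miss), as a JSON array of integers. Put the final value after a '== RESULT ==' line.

Trace the traversal:
N0 x:[16,85/3] y:[34/3,76/3] z:[11/2,53/2] -> hit [16,76/3], descend [2, 20, 21, 23]
  N2 x:[64/3,82/3] y:[58/3,68/3] z:[27/2,53/2] -> hit [64/3,68/3], descend [4, 11, 14, 24]
    N4 x:[68/3,70/3] y:[58/3,20] z:[27/2,16] -> miss, prune
    N11 x:[73/3,79/3] y:[61/3,22] z:[27/2,31/2] -> miss, prune
    N14 x:[64/3,70/3] y:[62/3,68/3] z:[43/2,53/2] -> hit [43/2,68/3], descend [15, 27]
      N15 x:[64/3,70/3] y:[21,68/3] z:[24,53/2] -> miss, prune
      N27 x:[65/3,68/3] y:[62/3,22] z:[43/2,24] -> hit [65/3,22] leaf, test {P11@t=65/3}
    N24 x:[77/3,82/3] y:[61/3,22] z:[47/2,51/2] -> miss, prune
  N20 x:[16,85/3] y:[12,53/3] z:[16,25] -> hit [16,53/3], descend [9, 13, 16, 28]
    N9 x:[16,18] y:[37/3,46/3] z:[41/2,25] -> miss, prune
    N13 x:[64/3,68/3] y:[52/3,53/3] z:[22,49/2] -> miss, prune
    N16 x:[59/3,21] y:[12,37/3] z:[16,35/2] -> miss, prune
    N28 x:[80/3,85/3] y:[15,53/3] z:[18,24] -> miss, prune
  N21 x:[52/3,24] y:[34/3,14] z:[6,13] -> miss, prune
  N23 x:[17,20] y:[20,76/3] z:[11/2,23/2] -> miss, prune

order=[0, 2, 4, 11, 14, 15, 27, 24, 20, 9, 13, 16, 28, 21, 23]  |boxes|=15  |leaves|=1  hit=P11

== RESULT ==
[0, 2, 4, 11, 14, 15, 27, 24, 20, 9, 13, 16, 28, 21, 23]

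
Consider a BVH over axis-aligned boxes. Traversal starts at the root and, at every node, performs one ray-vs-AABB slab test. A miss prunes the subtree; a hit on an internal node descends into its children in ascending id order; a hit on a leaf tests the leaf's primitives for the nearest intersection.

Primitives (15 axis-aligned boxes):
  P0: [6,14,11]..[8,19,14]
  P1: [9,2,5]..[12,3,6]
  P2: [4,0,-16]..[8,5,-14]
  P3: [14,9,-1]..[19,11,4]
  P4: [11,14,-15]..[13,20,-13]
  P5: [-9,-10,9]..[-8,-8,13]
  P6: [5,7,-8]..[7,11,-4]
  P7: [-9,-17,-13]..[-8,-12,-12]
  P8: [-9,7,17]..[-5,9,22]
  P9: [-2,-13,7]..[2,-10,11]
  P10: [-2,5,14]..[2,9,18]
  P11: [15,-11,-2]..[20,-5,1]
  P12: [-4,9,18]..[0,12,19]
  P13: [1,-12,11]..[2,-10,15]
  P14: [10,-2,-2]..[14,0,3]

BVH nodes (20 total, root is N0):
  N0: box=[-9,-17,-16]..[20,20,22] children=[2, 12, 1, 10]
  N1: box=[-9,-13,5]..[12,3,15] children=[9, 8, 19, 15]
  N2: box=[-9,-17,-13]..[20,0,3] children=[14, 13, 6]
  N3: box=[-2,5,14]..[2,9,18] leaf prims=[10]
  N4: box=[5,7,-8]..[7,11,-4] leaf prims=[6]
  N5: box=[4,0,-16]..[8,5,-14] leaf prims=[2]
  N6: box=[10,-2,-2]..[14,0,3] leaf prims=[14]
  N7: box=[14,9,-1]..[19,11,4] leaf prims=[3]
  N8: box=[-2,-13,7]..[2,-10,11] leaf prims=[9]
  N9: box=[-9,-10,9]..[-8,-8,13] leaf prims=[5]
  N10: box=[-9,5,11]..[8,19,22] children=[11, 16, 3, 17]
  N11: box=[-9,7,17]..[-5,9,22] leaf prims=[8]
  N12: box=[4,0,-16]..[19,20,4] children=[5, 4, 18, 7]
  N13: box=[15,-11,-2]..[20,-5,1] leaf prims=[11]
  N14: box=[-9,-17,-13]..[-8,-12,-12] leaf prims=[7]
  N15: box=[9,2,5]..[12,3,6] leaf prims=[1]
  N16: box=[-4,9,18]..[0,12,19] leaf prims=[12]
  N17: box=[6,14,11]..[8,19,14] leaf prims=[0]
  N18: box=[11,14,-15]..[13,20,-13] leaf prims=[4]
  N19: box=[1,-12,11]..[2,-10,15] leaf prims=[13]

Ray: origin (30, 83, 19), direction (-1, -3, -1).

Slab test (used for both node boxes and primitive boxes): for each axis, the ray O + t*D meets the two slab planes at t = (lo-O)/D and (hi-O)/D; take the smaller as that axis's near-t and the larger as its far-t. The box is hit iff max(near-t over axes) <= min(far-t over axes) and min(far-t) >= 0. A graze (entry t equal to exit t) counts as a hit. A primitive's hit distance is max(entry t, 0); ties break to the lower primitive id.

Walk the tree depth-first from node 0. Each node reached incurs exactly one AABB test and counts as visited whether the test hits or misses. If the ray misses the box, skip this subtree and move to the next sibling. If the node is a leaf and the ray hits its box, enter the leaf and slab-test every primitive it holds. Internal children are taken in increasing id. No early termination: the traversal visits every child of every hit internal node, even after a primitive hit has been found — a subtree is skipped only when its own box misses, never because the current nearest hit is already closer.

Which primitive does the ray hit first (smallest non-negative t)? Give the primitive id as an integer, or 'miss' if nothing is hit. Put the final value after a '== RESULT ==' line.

Trace the traversal:
N0 x:[10,39] y:[21,100/3] z:[-3,35] -> hit [21,100/3], descend [1, 2, 10, 12]
  N1 x:[18,39] y:[80/3,32] z:[4,14] -> miss, prune
  N2 x:[10,39] y:[83/3,100/3] z:[16,32] -> hit [83/3,32], descend [6, 13, 14]
    N6 x:[16,20] y:[83/3,85/3] z:[16,21] -> miss, prune
    N13 x:[10,15] y:[88/3,94/3] z:[18,21] -> miss, prune
    N14 x:[38,39] y:[95/3,100/3] z:[31,32] -> miss, prune
  N10 x:[22,39] y:[64/3,26] z:[-3,8] -> miss, prune
  N12 x:[11,26] y:[21,83/3] z:[15,35] -> hit [21,26], descend [4, 5, 7, 18]
    N4 x:[23,25] y:[24,76/3] z:[23,27] -> hit [24,25] leaf, test {P6@t=24}
    N5 x:[22,26] y:[26,83/3] z:[33,35] -> miss, prune
    N7 x:[11,16] y:[24,74/3] z:[15,20] -> miss, prune
    N18 x:[17,19] y:[21,23] z:[32,34] -> miss, prune

12 AABB tests over nodes [0, 1, 2, 6, 13, 14, 10, 12, 4, 5, 7, 18]; 1 leaf entered; closest P6.

== RESULT ==
6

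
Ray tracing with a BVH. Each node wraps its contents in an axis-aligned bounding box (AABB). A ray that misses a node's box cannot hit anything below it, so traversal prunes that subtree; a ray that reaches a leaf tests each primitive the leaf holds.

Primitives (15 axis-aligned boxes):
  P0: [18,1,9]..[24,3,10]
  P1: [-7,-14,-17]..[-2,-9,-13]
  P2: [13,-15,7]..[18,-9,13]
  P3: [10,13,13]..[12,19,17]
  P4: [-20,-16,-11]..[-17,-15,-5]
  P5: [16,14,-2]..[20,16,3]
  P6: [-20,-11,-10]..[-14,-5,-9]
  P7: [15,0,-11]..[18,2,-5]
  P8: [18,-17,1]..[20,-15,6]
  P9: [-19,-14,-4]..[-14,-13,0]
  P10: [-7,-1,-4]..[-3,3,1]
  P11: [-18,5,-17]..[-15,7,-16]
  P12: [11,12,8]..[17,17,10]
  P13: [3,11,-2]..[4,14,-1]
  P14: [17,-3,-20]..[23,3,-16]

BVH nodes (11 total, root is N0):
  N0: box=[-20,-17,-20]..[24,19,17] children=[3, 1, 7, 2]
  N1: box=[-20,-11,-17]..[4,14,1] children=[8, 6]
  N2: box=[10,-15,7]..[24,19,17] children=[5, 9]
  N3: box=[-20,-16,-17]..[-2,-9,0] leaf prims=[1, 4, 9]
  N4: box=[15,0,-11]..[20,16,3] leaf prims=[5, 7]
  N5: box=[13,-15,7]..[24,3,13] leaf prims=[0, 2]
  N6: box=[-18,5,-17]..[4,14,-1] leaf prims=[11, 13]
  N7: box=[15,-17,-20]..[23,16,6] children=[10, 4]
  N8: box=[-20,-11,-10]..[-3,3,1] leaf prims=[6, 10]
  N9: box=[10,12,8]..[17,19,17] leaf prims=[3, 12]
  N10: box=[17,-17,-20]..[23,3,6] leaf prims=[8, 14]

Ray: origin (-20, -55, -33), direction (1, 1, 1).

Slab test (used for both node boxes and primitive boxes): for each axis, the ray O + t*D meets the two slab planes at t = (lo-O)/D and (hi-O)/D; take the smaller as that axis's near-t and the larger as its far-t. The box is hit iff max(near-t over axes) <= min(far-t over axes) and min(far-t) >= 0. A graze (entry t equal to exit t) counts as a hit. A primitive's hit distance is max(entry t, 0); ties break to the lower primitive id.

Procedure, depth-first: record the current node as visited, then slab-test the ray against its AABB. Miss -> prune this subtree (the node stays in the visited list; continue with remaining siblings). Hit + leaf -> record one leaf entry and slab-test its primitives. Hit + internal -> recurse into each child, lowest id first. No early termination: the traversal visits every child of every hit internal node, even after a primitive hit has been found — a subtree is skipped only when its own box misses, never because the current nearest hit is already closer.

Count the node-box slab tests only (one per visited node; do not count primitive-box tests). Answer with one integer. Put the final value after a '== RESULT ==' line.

Traverse from the root:
N0 x:[0,44] y:[38,74] z:[13,50] -> hit [38,44], descend [1, 2, 3, 7]
  N1 x:[0,24] y:[44,69] z:[16,34] -> miss, prune
  N2 x:[30,44] y:[40,74] z:[40,50] -> hit [40,44], descend [5, 9]
    N5 x:[33,44] y:[40,58] z:[40,46] -> hit [40,44] leaf, test {P0(miss), P2(miss)}
    N9 x:[30,37] y:[67,74] z:[41,50] -> miss, prune
  N3 x:[0,18] y:[39,46] z:[16,33] -> miss, prune
  N7 x:[35,43] y:[38,71] z:[13,39] -> hit [38,39], descend [4, 10]
    N4 x:[35,40] y:[55,71] z:[22,36] -> miss, prune
    N10 x:[37,43] y:[38,58] z:[13,39] -> hit [38,39] leaf, test {P8@t=38, P14(miss)}

9 AABB tests over nodes [0, 1, 2, 5, 9, 3, 7, 4, 10]; 2 leaves entered; closest P8.

== RESULT ==
9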